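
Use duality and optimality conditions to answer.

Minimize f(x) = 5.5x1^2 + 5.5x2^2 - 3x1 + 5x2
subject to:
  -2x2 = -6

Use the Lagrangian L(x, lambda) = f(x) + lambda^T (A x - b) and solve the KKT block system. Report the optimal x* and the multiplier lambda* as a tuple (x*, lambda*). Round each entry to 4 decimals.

Form the Lagrangian:
  L(x, lambda) = (1/2) x^T Q x + c^T x + lambda^T (A x - b)
Stationarity (grad_x L = 0): Q x + c + A^T lambda = 0.
Primal feasibility: A x = b.

This gives the KKT block system:
  [ Q   A^T ] [ x     ]   [-c ]
  [ A    0  ] [ lambda ] = [ b ]

Solving the linear system:
  x*      = (0.2727, 3)
  lambda* = (19)
  f(x*)   = 64.0909

x* = (0.2727, 3), lambda* = (19)


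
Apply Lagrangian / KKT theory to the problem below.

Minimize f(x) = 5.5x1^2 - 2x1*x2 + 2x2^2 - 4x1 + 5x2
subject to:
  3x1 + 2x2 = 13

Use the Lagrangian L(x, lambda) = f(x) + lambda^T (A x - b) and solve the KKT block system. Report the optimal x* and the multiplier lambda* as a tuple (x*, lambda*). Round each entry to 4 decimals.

Form the Lagrangian:
  L(x, lambda) = (1/2) x^T Q x + c^T x + lambda^T (A x - b)
Stationarity (grad_x L = 0): Q x + c + A^T lambda = 0.
Primal feasibility: A x = b.

This gives the KKT block system:
  [ Q   A^T ] [ x     ]   [-c ]
  [ A    0  ] [ lambda ] = [ b ]

Solving the linear system:
  x*      = (2.4423, 2.8365)
  lambda* = (-5.7308)
  f(x*)   = 39.4567

x* = (2.4423, 2.8365), lambda* = (-5.7308)


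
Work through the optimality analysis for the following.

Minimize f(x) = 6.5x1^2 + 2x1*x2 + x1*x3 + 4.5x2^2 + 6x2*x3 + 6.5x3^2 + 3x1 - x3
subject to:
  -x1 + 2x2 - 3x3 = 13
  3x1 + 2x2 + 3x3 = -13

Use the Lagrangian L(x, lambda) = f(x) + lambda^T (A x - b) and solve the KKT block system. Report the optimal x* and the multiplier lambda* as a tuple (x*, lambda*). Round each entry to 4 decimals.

Form the Lagrangian:
  L(x, lambda) = (1/2) x^T Q x + c^T x + lambda^T (A x - b)
Stationarity (grad_x L = 0): Q x + c + A^T lambda = 0.
Primal feasibility: A x = b.

This gives the KKT block system:
  [ Q   A^T ] [ x     ]   [-c ]
  [ A    0  ] [ lambda ] = [ b ]

Solving the linear system:
  x*      = (-2.2996, 1.1498, -2.8003)
  lambda* = (-2.7042, 8.2305)
  f(x*)   = 69.0262

x* = (-2.2996, 1.1498, -2.8003), lambda* = (-2.7042, 8.2305)


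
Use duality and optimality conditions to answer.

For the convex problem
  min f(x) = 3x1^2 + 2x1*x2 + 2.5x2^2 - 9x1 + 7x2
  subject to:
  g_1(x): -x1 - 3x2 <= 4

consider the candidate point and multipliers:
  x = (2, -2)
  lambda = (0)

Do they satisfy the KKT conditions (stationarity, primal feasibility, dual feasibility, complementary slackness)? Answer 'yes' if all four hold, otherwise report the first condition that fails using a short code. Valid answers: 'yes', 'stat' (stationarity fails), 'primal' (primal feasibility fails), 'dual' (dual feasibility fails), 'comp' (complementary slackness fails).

Gradient of f: grad f(x) = Q x + c = (-1, 1)
Constraint values g_i(x) = a_i^T x - b_i:
  g_1((2, -2)) = 0
Stationarity residual: grad f(x) + sum_i lambda_i a_i = (-1, 1)
  -> stationarity FAILS
Primal feasibility (all g_i <= 0): OK
Dual feasibility (all lambda_i >= 0): OK
Complementary slackness (lambda_i * g_i(x) = 0 for all i): OK

Verdict: the first failing condition is stationarity -> stat.

stat


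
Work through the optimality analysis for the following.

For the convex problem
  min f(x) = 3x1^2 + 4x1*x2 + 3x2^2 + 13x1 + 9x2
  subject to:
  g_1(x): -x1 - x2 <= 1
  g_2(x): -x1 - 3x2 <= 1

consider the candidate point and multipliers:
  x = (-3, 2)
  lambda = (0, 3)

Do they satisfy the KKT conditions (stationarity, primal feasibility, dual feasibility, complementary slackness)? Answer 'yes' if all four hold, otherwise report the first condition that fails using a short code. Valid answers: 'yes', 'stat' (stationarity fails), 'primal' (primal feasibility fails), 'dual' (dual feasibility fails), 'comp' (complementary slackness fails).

Gradient of f: grad f(x) = Q x + c = (3, 9)
Constraint values g_i(x) = a_i^T x - b_i:
  g_1((-3, 2)) = 0
  g_2((-3, 2)) = -4
Stationarity residual: grad f(x) + sum_i lambda_i a_i = (0, 0)
  -> stationarity OK
Primal feasibility (all g_i <= 0): OK
Dual feasibility (all lambda_i >= 0): OK
Complementary slackness (lambda_i * g_i(x) = 0 for all i): FAILS

Verdict: the first failing condition is complementary_slackness -> comp.

comp


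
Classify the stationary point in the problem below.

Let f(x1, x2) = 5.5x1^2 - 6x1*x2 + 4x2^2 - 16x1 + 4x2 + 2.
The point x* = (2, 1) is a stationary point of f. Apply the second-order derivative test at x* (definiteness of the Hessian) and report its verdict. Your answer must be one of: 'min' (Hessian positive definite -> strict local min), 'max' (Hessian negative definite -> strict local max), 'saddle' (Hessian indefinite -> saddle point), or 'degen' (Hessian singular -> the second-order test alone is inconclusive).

Compute the Hessian H = grad^2 f:
  H = [[11, -6], [-6, 8]]
Verify stationarity: grad f(x*) = H x* + g = (0, 0).
Eigenvalues of H: 3.3153, 15.6847.
Both eigenvalues > 0, so H is positive definite -> x* is a strict local min.

min


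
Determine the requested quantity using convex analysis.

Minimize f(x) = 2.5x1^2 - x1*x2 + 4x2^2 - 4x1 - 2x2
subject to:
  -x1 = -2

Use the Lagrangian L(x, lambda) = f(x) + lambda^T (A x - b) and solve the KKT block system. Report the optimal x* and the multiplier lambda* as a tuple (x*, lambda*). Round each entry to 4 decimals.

Form the Lagrangian:
  L(x, lambda) = (1/2) x^T Q x + c^T x + lambda^T (A x - b)
Stationarity (grad_x L = 0): Q x + c + A^T lambda = 0.
Primal feasibility: A x = b.

This gives the KKT block system:
  [ Q   A^T ] [ x     ]   [-c ]
  [ A    0  ] [ lambda ] = [ b ]

Solving the linear system:
  x*      = (2, 0.5)
  lambda* = (5.5)
  f(x*)   = 1

x* = (2, 0.5), lambda* = (5.5)


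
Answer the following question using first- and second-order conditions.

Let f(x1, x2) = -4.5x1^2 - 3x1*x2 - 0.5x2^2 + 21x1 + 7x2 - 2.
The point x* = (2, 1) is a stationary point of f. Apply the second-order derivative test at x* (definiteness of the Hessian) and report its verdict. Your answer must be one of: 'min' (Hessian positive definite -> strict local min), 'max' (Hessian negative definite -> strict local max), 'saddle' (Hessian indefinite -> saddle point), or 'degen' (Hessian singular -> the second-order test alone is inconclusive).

Compute the Hessian H = grad^2 f:
  H = [[-9, -3], [-3, -1]]
Verify stationarity: grad f(x*) = H x* + g = (0, 0).
Eigenvalues of H: -10, 0.
H has a zero eigenvalue (singular; negative semidefinite but not definite), so H is neither positive definite, negative definite, nor indefinite. The second-order test alone is inconclusive -> degen.
(Indeed, f is constant along the null direction of H through x*, so x* is not a strict local extremum.)

degen


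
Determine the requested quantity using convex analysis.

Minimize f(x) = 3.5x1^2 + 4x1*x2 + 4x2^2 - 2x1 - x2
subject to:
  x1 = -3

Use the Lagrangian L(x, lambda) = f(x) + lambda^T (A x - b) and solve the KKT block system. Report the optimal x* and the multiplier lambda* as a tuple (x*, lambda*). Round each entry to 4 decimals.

Form the Lagrangian:
  L(x, lambda) = (1/2) x^T Q x + c^T x + lambda^T (A x - b)
Stationarity (grad_x L = 0): Q x + c + A^T lambda = 0.
Primal feasibility: A x = b.

This gives the KKT block system:
  [ Q   A^T ] [ x     ]   [-c ]
  [ A    0  ] [ lambda ] = [ b ]

Solving the linear system:
  x*      = (-3, 1.625)
  lambda* = (16.5)
  f(x*)   = 26.9375

x* = (-3, 1.625), lambda* = (16.5)


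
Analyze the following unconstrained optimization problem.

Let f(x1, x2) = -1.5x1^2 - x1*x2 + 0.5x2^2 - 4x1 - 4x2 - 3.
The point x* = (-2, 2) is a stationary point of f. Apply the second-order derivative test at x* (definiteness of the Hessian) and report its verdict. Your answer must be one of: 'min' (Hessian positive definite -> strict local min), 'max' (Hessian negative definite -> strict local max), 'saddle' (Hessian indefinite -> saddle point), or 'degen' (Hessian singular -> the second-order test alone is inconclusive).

Compute the Hessian H = grad^2 f:
  H = [[-3, -1], [-1, 1]]
Verify stationarity: grad f(x*) = H x* + g = (0, 0).
Eigenvalues of H: -3.2361, 1.2361.
Eigenvalues have mixed signs, so H is indefinite -> x* is a saddle point.

saddle


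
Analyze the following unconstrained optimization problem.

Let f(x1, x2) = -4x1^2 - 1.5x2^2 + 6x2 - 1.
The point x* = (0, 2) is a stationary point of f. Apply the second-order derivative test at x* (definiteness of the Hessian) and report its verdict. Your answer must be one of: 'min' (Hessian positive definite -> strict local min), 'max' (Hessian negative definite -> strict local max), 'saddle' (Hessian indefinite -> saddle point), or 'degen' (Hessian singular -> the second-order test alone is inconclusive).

Compute the Hessian H = grad^2 f:
  H = [[-8, 0], [0, -3]]
Verify stationarity: grad f(x*) = H x* + g = (0, 0).
Eigenvalues of H: -8, -3.
Both eigenvalues < 0, so H is negative definite -> x* is a strict local max.

max


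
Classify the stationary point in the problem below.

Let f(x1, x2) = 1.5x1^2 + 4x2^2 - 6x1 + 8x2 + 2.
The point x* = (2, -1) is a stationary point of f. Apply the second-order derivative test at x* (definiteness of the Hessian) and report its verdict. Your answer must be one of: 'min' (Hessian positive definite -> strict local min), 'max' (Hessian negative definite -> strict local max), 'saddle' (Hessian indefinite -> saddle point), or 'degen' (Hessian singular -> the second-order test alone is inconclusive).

Compute the Hessian H = grad^2 f:
  H = [[3, 0], [0, 8]]
Verify stationarity: grad f(x*) = H x* + g = (0, 0).
Eigenvalues of H: 3, 8.
Both eigenvalues > 0, so H is positive definite -> x* is a strict local min.

min


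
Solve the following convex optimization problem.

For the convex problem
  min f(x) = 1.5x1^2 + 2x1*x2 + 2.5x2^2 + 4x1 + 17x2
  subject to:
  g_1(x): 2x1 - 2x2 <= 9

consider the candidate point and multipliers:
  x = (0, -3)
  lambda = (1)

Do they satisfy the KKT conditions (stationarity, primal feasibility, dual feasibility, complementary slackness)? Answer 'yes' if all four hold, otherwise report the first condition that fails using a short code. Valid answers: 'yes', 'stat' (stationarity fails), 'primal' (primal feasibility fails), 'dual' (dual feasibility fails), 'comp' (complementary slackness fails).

Gradient of f: grad f(x) = Q x + c = (-2, 2)
Constraint values g_i(x) = a_i^T x - b_i:
  g_1((0, -3)) = -3
Stationarity residual: grad f(x) + sum_i lambda_i a_i = (0, 0)
  -> stationarity OK
Primal feasibility (all g_i <= 0): OK
Dual feasibility (all lambda_i >= 0): OK
Complementary slackness (lambda_i * g_i(x) = 0 for all i): FAILS

Verdict: the first failing condition is complementary_slackness -> comp.

comp


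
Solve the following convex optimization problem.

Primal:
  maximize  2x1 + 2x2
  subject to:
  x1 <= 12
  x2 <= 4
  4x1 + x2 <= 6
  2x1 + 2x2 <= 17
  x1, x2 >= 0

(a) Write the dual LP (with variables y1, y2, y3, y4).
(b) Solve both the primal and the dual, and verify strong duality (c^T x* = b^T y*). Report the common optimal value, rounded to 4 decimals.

The standard primal-dual pair for 'max c^T x s.t. A x <= b, x >= 0' is:
  Dual:  min b^T y  s.t.  A^T y >= c,  y >= 0.

So the dual LP is:
  minimize  12y1 + 4y2 + 6y3 + 17y4
  subject to:
    y1 + 4y3 + 2y4 >= 2
    y2 + y3 + 2y4 >= 2
    y1, y2, y3, y4 >= 0

Solving the primal: x* = (0.5, 4).
  primal value c^T x* = 9.
Solving the dual: y* = (0, 1.5, 0.5, 0).
  dual value b^T y* = 9.
Strong duality: c^T x* = b^T y*. Confirmed.

9


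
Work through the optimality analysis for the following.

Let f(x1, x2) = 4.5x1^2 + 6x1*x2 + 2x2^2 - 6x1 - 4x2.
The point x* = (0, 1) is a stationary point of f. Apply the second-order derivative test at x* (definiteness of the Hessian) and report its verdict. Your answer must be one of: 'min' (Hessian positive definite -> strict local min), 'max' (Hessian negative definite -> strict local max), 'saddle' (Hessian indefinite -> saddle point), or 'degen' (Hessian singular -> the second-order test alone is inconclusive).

Compute the Hessian H = grad^2 f:
  H = [[9, 6], [6, 4]]
Verify stationarity: grad f(x*) = H x* + g = (0, 0).
Eigenvalues of H: 0, 13.
H has a zero eigenvalue (singular; positive semidefinite but not definite), so H is neither positive definite, negative definite, nor indefinite. The second-order test alone is inconclusive -> degen.
(Indeed, f is constant along the null direction of H through x*, so x* is not a strict local extremum.)

degen


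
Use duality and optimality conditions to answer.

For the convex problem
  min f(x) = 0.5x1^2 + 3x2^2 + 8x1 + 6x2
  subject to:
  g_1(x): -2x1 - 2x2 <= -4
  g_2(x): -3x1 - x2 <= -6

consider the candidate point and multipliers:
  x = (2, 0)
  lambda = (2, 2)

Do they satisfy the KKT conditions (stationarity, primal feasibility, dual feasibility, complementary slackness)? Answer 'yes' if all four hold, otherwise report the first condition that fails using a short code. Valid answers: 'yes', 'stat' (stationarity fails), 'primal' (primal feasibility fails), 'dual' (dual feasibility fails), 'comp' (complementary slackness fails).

Gradient of f: grad f(x) = Q x + c = (10, 6)
Constraint values g_i(x) = a_i^T x - b_i:
  g_1((2, 0)) = 0
  g_2((2, 0)) = 0
Stationarity residual: grad f(x) + sum_i lambda_i a_i = (0, 0)
  -> stationarity OK
Primal feasibility (all g_i <= 0): OK
Dual feasibility (all lambda_i >= 0): OK
Complementary slackness (lambda_i * g_i(x) = 0 for all i): OK

Verdict: yes, KKT holds.

yes


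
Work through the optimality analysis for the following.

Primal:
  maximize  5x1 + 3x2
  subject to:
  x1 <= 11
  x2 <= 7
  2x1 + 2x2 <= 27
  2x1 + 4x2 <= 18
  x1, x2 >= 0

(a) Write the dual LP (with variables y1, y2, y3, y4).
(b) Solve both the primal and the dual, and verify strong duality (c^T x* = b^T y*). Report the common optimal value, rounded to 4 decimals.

The standard primal-dual pair for 'max c^T x s.t. A x <= b, x >= 0' is:
  Dual:  min b^T y  s.t.  A^T y >= c,  y >= 0.

So the dual LP is:
  minimize  11y1 + 7y2 + 27y3 + 18y4
  subject to:
    y1 + 2y3 + 2y4 >= 5
    y2 + 2y3 + 4y4 >= 3
    y1, y2, y3, y4 >= 0

Solving the primal: x* = (9, 0).
  primal value c^T x* = 45.
Solving the dual: y* = (0, 0, 0, 2.5).
  dual value b^T y* = 45.
Strong duality: c^T x* = b^T y*. Confirmed.

45


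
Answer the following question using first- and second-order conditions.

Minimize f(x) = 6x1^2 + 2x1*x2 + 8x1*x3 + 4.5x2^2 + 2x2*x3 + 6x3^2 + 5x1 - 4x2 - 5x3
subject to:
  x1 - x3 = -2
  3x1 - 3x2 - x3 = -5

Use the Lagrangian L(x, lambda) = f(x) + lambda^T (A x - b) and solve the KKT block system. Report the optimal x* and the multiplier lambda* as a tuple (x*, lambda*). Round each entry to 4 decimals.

Form the Lagrangian:
  L(x, lambda) = (1/2) x^T Q x + c^T x + lambda^T (A x - b)
Stationarity (grad_x L = 0): Q x + c + A^T lambda = 0.
Primal feasibility: A x = b.

This gives the KKT block system:
  [ Q   A^T ] [ x     ]   [-c ]
  [ A    0  ] [ lambda ] = [ b ]

Solving the linear system:
  x*      = (-1.0135, 0.3243, 0.9865)
  lambda* = (-0.2432, -0.3784)
  f(x*)   = -6.8378

x* = (-1.0135, 0.3243, 0.9865), lambda* = (-0.2432, -0.3784)


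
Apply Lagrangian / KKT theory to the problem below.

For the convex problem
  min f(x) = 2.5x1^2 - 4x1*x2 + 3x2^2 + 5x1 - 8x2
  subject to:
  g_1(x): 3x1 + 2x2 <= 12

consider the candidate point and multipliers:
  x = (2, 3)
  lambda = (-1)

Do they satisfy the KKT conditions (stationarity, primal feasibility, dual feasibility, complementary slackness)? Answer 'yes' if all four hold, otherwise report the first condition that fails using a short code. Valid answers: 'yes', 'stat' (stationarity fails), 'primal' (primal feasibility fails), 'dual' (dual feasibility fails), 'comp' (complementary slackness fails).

Gradient of f: grad f(x) = Q x + c = (3, 2)
Constraint values g_i(x) = a_i^T x - b_i:
  g_1((2, 3)) = 0
Stationarity residual: grad f(x) + sum_i lambda_i a_i = (0, 0)
  -> stationarity OK
Primal feasibility (all g_i <= 0): OK
Dual feasibility (all lambda_i >= 0): FAILS
Complementary slackness (lambda_i * g_i(x) = 0 for all i): OK

Verdict: the first failing condition is dual_feasibility -> dual.

dual


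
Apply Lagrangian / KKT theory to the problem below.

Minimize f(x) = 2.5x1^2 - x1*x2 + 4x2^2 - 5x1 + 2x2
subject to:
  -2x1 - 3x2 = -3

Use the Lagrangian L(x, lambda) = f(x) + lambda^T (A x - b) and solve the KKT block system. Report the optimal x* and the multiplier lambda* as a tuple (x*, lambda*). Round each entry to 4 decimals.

Form the Lagrangian:
  L(x, lambda) = (1/2) x^T Q x + c^T x + lambda^T (A x - b)
Stationarity (grad_x L = 0): Q x + c + A^T lambda = 0.
Primal feasibility: A x = b.

This gives the KKT block system:
  [ Q   A^T ] [ x     ]   [-c ]
  [ A    0  ] [ lambda ] = [ b ]

Solving the linear system:
  x*      = (1.2809, 0.1461)
  lambda* = (0.6292)
  f(x*)   = -2.1124

x* = (1.2809, 0.1461), lambda* = (0.6292)


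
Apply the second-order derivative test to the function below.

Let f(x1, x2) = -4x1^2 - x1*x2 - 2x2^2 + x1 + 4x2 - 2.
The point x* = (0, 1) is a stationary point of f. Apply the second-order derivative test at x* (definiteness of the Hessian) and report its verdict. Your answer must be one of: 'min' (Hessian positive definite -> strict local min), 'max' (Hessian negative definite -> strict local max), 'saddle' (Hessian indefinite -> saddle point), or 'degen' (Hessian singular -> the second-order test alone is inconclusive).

Compute the Hessian H = grad^2 f:
  H = [[-8, -1], [-1, -4]]
Verify stationarity: grad f(x*) = H x* + g = (0, 0).
Eigenvalues of H: -8.2361, -3.7639.
Both eigenvalues < 0, so H is negative definite -> x* is a strict local max.

max


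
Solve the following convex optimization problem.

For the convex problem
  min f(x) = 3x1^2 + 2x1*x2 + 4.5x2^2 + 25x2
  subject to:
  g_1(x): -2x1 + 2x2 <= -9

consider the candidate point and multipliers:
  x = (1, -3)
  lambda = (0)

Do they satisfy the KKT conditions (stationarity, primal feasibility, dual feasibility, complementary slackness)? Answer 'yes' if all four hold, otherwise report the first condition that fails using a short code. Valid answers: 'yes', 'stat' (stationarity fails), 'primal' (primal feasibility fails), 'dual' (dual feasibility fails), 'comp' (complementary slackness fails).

Gradient of f: grad f(x) = Q x + c = (0, 0)
Constraint values g_i(x) = a_i^T x - b_i:
  g_1((1, -3)) = 1
Stationarity residual: grad f(x) + sum_i lambda_i a_i = (0, 0)
  -> stationarity OK
Primal feasibility (all g_i <= 0): FAILS
Dual feasibility (all lambda_i >= 0): OK
Complementary slackness (lambda_i * g_i(x) = 0 for all i): OK

Verdict: the first failing condition is primal_feasibility -> primal.

primal


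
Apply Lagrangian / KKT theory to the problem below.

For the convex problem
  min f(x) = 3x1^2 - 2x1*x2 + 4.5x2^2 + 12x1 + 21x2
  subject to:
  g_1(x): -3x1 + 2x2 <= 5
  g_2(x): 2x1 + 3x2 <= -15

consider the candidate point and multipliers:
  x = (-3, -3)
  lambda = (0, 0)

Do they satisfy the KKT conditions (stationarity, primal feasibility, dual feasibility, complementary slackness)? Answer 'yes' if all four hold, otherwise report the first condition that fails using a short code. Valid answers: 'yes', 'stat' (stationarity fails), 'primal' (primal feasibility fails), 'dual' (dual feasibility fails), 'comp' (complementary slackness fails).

Gradient of f: grad f(x) = Q x + c = (0, 0)
Constraint values g_i(x) = a_i^T x - b_i:
  g_1((-3, -3)) = -2
  g_2((-3, -3)) = 0
Stationarity residual: grad f(x) + sum_i lambda_i a_i = (0, 0)
  -> stationarity OK
Primal feasibility (all g_i <= 0): OK
Dual feasibility (all lambda_i >= 0): OK
Complementary slackness (lambda_i * g_i(x) = 0 for all i): OK

Verdict: yes, KKT holds.

yes


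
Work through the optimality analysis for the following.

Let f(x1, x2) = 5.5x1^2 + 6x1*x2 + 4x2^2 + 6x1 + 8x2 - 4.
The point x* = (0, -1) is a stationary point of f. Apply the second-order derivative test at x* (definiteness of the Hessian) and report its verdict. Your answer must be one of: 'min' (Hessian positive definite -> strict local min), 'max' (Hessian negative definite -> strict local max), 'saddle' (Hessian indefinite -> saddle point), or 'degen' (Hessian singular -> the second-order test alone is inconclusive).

Compute the Hessian H = grad^2 f:
  H = [[11, 6], [6, 8]]
Verify stationarity: grad f(x*) = H x* + g = (0, 0).
Eigenvalues of H: 3.3153, 15.6847.
Both eigenvalues > 0, so H is positive definite -> x* is a strict local min.

min


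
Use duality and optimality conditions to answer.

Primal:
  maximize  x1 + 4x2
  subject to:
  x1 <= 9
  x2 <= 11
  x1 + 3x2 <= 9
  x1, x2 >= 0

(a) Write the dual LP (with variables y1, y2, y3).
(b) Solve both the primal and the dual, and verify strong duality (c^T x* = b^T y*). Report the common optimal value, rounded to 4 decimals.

The standard primal-dual pair for 'max c^T x s.t. A x <= b, x >= 0' is:
  Dual:  min b^T y  s.t.  A^T y >= c,  y >= 0.

So the dual LP is:
  minimize  9y1 + 11y2 + 9y3
  subject to:
    y1 + y3 >= 1
    y2 + 3y3 >= 4
    y1, y2, y3 >= 0

Solving the primal: x* = (0, 3).
  primal value c^T x* = 12.
Solving the dual: y* = (0, 0, 1.3333).
  dual value b^T y* = 12.
Strong duality: c^T x* = b^T y*. Confirmed.

12


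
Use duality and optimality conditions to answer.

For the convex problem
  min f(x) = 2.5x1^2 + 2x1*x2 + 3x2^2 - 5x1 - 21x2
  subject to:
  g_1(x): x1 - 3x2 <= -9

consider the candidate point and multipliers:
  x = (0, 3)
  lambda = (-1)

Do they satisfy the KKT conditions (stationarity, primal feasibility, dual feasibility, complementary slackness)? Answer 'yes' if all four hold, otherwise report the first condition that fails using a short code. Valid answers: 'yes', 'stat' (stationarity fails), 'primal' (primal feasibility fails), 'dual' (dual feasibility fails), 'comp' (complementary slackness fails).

Gradient of f: grad f(x) = Q x + c = (1, -3)
Constraint values g_i(x) = a_i^T x - b_i:
  g_1((0, 3)) = 0
Stationarity residual: grad f(x) + sum_i lambda_i a_i = (0, 0)
  -> stationarity OK
Primal feasibility (all g_i <= 0): OK
Dual feasibility (all lambda_i >= 0): FAILS
Complementary slackness (lambda_i * g_i(x) = 0 for all i): OK

Verdict: the first failing condition is dual_feasibility -> dual.

dual


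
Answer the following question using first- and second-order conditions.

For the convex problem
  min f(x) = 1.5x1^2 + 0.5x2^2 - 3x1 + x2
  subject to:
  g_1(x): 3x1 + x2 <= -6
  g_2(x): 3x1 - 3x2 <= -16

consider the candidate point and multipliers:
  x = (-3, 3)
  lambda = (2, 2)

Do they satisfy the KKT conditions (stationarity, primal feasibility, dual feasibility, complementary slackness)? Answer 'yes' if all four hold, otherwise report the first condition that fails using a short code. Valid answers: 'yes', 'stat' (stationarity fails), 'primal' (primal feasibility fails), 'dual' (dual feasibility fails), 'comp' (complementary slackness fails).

Gradient of f: grad f(x) = Q x + c = (-12, 4)
Constraint values g_i(x) = a_i^T x - b_i:
  g_1((-3, 3)) = 0
  g_2((-3, 3)) = -2
Stationarity residual: grad f(x) + sum_i lambda_i a_i = (0, 0)
  -> stationarity OK
Primal feasibility (all g_i <= 0): OK
Dual feasibility (all lambda_i >= 0): OK
Complementary slackness (lambda_i * g_i(x) = 0 for all i): FAILS

Verdict: the first failing condition is complementary_slackness -> comp.

comp


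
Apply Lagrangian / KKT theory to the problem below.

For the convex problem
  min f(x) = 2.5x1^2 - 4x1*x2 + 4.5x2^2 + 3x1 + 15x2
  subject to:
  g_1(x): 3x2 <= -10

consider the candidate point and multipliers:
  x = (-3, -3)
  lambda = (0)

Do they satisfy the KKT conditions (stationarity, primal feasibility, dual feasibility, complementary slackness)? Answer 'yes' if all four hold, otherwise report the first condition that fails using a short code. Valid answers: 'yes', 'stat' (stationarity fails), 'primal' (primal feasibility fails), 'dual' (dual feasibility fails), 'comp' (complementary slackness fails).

Gradient of f: grad f(x) = Q x + c = (0, 0)
Constraint values g_i(x) = a_i^T x - b_i:
  g_1((-3, -3)) = 1
Stationarity residual: grad f(x) + sum_i lambda_i a_i = (0, 0)
  -> stationarity OK
Primal feasibility (all g_i <= 0): FAILS
Dual feasibility (all lambda_i >= 0): OK
Complementary slackness (lambda_i * g_i(x) = 0 for all i): OK

Verdict: the first failing condition is primal_feasibility -> primal.

primal


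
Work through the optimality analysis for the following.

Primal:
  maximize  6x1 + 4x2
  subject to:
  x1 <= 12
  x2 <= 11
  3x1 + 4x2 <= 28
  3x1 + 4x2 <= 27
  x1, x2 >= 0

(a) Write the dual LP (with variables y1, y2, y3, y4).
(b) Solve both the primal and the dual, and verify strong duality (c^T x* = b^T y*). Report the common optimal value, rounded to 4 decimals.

The standard primal-dual pair for 'max c^T x s.t. A x <= b, x >= 0' is:
  Dual:  min b^T y  s.t.  A^T y >= c,  y >= 0.

So the dual LP is:
  minimize  12y1 + 11y2 + 28y3 + 27y4
  subject to:
    y1 + 3y3 + 3y4 >= 6
    y2 + 4y3 + 4y4 >= 4
    y1, y2, y3, y4 >= 0

Solving the primal: x* = (9, 0).
  primal value c^T x* = 54.
Solving the dual: y* = (0, 0, 0, 2).
  dual value b^T y* = 54.
Strong duality: c^T x* = b^T y*. Confirmed.

54


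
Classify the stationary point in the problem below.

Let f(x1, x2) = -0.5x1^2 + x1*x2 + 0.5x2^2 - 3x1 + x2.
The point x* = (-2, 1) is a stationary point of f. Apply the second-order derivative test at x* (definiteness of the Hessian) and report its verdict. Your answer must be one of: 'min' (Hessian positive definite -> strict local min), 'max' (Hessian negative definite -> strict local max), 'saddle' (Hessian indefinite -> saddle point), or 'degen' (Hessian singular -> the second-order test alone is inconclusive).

Compute the Hessian H = grad^2 f:
  H = [[-1, 1], [1, 1]]
Verify stationarity: grad f(x*) = H x* + g = (0, 0).
Eigenvalues of H: -1.4142, 1.4142.
Eigenvalues have mixed signs, so H is indefinite -> x* is a saddle point.

saddle


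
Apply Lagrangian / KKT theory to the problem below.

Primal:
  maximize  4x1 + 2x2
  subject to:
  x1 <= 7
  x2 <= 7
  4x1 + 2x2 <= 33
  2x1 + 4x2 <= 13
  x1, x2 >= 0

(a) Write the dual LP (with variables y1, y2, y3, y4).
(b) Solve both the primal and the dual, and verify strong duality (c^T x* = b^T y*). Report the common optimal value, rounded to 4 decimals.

The standard primal-dual pair for 'max c^T x s.t. A x <= b, x >= 0' is:
  Dual:  min b^T y  s.t.  A^T y >= c,  y >= 0.

So the dual LP is:
  minimize  7y1 + 7y2 + 33y3 + 13y4
  subject to:
    y1 + 4y3 + 2y4 >= 4
    y2 + 2y3 + 4y4 >= 2
    y1, y2, y3, y4 >= 0

Solving the primal: x* = (6.5, 0).
  primal value c^T x* = 26.
Solving the dual: y* = (0, 0, 0, 2).
  dual value b^T y* = 26.
Strong duality: c^T x* = b^T y*. Confirmed.

26


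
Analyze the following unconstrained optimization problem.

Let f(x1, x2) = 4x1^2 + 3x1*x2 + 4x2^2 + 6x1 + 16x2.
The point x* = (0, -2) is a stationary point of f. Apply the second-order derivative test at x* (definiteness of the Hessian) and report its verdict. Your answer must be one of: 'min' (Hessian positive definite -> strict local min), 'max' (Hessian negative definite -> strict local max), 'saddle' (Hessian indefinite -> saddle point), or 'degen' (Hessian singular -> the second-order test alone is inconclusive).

Compute the Hessian H = grad^2 f:
  H = [[8, 3], [3, 8]]
Verify stationarity: grad f(x*) = H x* + g = (0, 0).
Eigenvalues of H: 5, 11.
Both eigenvalues > 0, so H is positive definite -> x* is a strict local min.

min


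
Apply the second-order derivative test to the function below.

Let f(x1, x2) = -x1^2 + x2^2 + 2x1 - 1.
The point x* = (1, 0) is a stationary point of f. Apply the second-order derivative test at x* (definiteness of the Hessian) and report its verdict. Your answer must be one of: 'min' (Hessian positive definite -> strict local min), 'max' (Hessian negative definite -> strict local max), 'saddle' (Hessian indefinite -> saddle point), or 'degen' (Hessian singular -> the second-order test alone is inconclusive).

Compute the Hessian H = grad^2 f:
  H = [[-2, 0], [0, 2]]
Verify stationarity: grad f(x*) = H x* + g = (0, 0).
Eigenvalues of H: -2, 2.
Eigenvalues have mixed signs, so H is indefinite -> x* is a saddle point.

saddle


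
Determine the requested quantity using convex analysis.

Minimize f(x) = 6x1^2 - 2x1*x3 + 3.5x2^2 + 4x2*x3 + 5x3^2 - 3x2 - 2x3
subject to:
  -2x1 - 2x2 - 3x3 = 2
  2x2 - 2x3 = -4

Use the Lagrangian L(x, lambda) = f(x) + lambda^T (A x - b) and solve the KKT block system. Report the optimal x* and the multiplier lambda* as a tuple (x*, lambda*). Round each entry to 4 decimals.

Form the Lagrangian:
  L(x, lambda) = (1/2) x^T Q x + c^T x + lambda^T (A x - b)
Stationarity (grad_x L = 0): Q x + c + A^T lambda = 0.
Primal feasibility: A x = b.

This gives the KKT block system:
  [ Q   A^T ] [ x     ]   [-c ]
  [ A    0  ] [ lambda ] = [ b ]

Solving the linear system:
  x*      = (-0.3409, -1.4636, 0.5364)
  lambda* = (-2.5818, 2.9682)
  f(x*)   = 10.1773

x* = (-0.3409, -1.4636, 0.5364), lambda* = (-2.5818, 2.9682)


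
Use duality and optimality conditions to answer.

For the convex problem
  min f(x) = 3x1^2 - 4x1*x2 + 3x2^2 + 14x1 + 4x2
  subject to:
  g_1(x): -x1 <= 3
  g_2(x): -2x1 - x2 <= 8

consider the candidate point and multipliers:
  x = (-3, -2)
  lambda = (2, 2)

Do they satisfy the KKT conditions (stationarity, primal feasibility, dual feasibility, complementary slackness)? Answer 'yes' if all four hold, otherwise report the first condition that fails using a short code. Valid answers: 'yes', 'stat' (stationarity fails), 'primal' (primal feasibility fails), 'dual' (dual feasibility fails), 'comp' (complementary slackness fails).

Gradient of f: grad f(x) = Q x + c = (4, 4)
Constraint values g_i(x) = a_i^T x - b_i:
  g_1((-3, -2)) = 0
  g_2((-3, -2)) = 0
Stationarity residual: grad f(x) + sum_i lambda_i a_i = (-2, 2)
  -> stationarity FAILS
Primal feasibility (all g_i <= 0): OK
Dual feasibility (all lambda_i >= 0): OK
Complementary slackness (lambda_i * g_i(x) = 0 for all i): OK

Verdict: the first failing condition is stationarity -> stat.

stat


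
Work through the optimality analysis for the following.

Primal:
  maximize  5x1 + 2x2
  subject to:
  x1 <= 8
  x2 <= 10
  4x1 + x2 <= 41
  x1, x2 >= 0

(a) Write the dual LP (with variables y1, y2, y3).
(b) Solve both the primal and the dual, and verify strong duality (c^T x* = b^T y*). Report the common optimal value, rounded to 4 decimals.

The standard primal-dual pair for 'max c^T x s.t. A x <= b, x >= 0' is:
  Dual:  min b^T y  s.t.  A^T y >= c,  y >= 0.

So the dual LP is:
  minimize  8y1 + 10y2 + 41y3
  subject to:
    y1 + 4y3 >= 5
    y2 + y3 >= 2
    y1, y2, y3 >= 0

Solving the primal: x* = (7.75, 10).
  primal value c^T x* = 58.75.
Solving the dual: y* = (0, 0.75, 1.25).
  dual value b^T y* = 58.75.
Strong duality: c^T x* = b^T y*. Confirmed.

58.75


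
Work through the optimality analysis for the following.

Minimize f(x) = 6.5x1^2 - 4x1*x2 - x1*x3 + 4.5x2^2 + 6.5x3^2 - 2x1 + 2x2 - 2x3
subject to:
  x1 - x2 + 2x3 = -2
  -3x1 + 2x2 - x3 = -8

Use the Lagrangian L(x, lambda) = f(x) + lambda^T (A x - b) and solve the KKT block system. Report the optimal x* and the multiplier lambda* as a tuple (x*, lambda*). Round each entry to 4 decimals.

Form the Lagrangian:
  L(x, lambda) = (1/2) x^T Q x + c^T x + lambda^T (A x - b)
Stationarity (grad_x L = 0): Q x + c + A^T lambda = 0.
Primal feasibility: A x = b.

This gives the KKT block system:
  [ Q   A^T ] [ x     ]   [-c ]
  [ A    0  ] [ lambda ] = [ b ]

Solving the linear system:
  x*      = (3.0917, -0.8472, -2.9694)
  lambda* = (35.1266, 26.559)
  f(x*)   = 140.393

x* = (3.0917, -0.8472, -2.9694), lambda* = (35.1266, 26.559)


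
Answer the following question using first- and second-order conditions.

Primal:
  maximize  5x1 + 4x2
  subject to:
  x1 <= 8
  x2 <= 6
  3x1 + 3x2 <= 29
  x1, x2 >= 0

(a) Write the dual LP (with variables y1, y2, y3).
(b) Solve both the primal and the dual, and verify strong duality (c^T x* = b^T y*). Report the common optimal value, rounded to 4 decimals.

The standard primal-dual pair for 'max c^T x s.t. A x <= b, x >= 0' is:
  Dual:  min b^T y  s.t.  A^T y >= c,  y >= 0.

So the dual LP is:
  minimize  8y1 + 6y2 + 29y3
  subject to:
    y1 + 3y3 >= 5
    y2 + 3y3 >= 4
    y1, y2, y3 >= 0

Solving the primal: x* = (8, 1.6667).
  primal value c^T x* = 46.6667.
Solving the dual: y* = (1, 0, 1.3333).
  dual value b^T y* = 46.6667.
Strong duality: c^T x* = b^T y*. Confirmed.

46.6667


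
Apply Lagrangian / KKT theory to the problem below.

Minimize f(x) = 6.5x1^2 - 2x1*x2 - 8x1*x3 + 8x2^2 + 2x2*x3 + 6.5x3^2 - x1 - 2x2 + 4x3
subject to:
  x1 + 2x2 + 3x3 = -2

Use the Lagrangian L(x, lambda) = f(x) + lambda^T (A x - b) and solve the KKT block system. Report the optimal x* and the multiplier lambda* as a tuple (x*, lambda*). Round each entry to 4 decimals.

Form the Lagrangian:
  L(x, lambda) = (1/2) x^T Q x + c^T x + lambda^T (A x - b)
Stationarity (grad_x L = 0): Q x + c + A^T lambda = 0.
Primal feasibility: A x = b.

This gives the KKT block system:
  [ Q   A^T ] [ x     ]   [-c ]
  [ A    0  ] [ lambda ] = [ b ]

Solving the linear system:
  x*      = (-0.3278, 0.1069, -0.6287)
  lambda* = (0.4456)
  f(x*)   = -0.7548

x* = (-0.3278, 0.1069, -0.6287), lambda* = (0.4456)


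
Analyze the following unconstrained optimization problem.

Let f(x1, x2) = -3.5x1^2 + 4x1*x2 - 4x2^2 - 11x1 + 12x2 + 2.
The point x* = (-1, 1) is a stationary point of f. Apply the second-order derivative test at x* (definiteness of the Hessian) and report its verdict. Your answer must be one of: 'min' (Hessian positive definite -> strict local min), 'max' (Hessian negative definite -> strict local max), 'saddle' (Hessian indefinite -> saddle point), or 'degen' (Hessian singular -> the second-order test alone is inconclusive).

Compute the Hessian H = grad^2 f:
  H = [[-7, 4], [4, -8]]
Verify stationarity: grad f(x*) = H x* + g = (0, 0).
Eigenvalues of H: -11.5311, -3.4689.
Both eigenvalues < 0, so H is negative definite -> x* is a strict local max.

max


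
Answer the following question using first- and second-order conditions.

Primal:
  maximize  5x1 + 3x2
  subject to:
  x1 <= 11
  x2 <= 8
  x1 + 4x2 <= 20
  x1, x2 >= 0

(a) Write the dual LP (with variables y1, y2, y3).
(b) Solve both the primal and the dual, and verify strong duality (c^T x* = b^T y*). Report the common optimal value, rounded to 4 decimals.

The standard primal-dual pair for 'max c^T x s.t. A x <= b, x >= 0' is:
  Dual:  min b^T y  s.t.  A^T y >= c,  y >= 0.

So the dual LP is:
  minimize  11y1 + 8y2 + 20y3
  subject to:
    y1 + y3 >= 5
    y2 + 4y3 >= 3
    y1, y2, y3 >= 0

Solving the primal: x* = (11, 2.25).
  primal value c^T x* = 61.75.
Solving the dual: y* = (4.25, 0, 0.75).
  dual value b^T y* = 61.75.
Strong duality: c^T x* = b^T y*. Confirmed.

61.75


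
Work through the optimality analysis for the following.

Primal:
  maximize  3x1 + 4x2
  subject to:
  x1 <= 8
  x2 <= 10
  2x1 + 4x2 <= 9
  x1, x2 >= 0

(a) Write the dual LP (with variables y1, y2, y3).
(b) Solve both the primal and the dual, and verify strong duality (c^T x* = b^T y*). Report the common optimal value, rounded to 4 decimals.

The standard primal-dual pair for 'max c^T x s.t. A x <= b, x >= 0' is:
  Dual:  min b^T y  s.t.  A^T y >= c,  y >= 0.

So the dual LP is:
  minimize  8y1 + 10y2 + 9y3
  subject to:
    y1 + 2y3 >= 3
    y2 + 4y3 >= 4
    y1, y2, y3 >= 0

Solving the primal: x* = (4.5, 0).
  primal value c^T x* = 13.5.
Solving the dual: y* = (0, 0, 1.5).
  dual value b^T y* = 13.5.
Strong duality: c^T x* = b^T y*. Confirmed.

13.5


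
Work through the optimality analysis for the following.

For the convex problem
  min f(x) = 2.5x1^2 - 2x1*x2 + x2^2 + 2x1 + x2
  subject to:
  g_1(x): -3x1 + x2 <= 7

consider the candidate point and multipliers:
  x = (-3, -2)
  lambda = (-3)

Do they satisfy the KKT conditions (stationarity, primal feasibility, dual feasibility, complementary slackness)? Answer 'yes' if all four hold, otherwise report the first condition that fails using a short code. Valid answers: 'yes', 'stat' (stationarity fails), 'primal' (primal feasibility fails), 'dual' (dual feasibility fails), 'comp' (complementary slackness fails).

Gradient of f: grad f(x) = Q x + c = (-9, 3)
Constraint values g_i(x) = a_i^T x - b_i:
  g_1((-3, -2)) = 0
Stationarity residual: grad f(x) + sum_i lambda_i a_i = (0, 0)
  -> stationarity OK
Primal feasibility (all g_i <= 0): OK
Dual feasibility (all lambda_i >= 0): FAILS
Complementary slackness (lambda_i * g_i(x) = 0 for all i): OK

Verdict: the first failing condition is dual_feasibility -> dual.

dual


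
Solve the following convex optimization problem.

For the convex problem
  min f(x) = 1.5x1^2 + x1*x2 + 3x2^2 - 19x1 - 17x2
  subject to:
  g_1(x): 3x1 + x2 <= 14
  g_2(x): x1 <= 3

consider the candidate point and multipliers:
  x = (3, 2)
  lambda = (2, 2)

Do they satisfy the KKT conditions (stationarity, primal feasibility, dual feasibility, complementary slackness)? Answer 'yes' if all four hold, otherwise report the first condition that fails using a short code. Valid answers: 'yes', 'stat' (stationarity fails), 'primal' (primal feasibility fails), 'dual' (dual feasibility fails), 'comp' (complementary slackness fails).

Gradient of f: grad f(x) = Q x + c = (-8, -2)
Constraint values g_i(x) = a_i^T x - b_i:
  g_1((3, 2)) = -3
  g_2((3, 2)) = 0
Stationarity residual: grad f(x) + sum_i lambda_i a_i = (0, 0)
  -> stationarity OK
Primal feasibility (all g_i <= 0): OK
Dual feasibility (all lambda_i >= 0): OK
Complementary slackness (lambda_i * g_i(x) = 0 for all i): FAILS

Verdict: the first failing condition is complementary_slackness -> comp.

comp


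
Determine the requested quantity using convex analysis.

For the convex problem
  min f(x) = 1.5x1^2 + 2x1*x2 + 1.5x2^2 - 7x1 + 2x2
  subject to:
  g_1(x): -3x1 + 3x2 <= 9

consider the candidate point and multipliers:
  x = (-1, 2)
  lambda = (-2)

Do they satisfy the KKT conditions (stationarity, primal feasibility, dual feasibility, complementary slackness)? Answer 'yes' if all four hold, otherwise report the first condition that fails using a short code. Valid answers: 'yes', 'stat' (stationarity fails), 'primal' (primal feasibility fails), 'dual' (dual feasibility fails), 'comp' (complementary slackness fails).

Gradient of f: grad f(x) = Q x + c = (-6, 6)
Constraint values g_i(x) = a_i^T x - b_i:
  g_1((-1, 2)) = 0
Stationarity residual: grad f(x) + sum_i lambda_i a_i = (0, 0)
  -> stationarity OK
Primal feasibility (all g_i <= 0): OK
Dual feasibility (all lambda_i >= 0): FAILS
Complementary slackness (lambda_i * g_i(x) = 0 for all i): OK

Verdict: the first failing condition is dual_feasibility -> dual.

dual


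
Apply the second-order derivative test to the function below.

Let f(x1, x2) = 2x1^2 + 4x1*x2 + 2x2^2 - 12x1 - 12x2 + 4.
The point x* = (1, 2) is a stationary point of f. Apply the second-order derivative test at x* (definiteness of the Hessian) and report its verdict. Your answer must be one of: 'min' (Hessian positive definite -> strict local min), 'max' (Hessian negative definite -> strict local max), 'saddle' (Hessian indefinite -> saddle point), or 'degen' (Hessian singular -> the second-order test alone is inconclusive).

Compute the Hessian H = grad^2 f:
  H = [[4, 4], [4, 4]]
Verify stationarity: grad f(x*) = H x* + g = (0, 0).
Eigenvalues of H: 0, 8.
H has a zero eigenvalue (singular; positive semidefinite but not definite), so H is neither positive definite, negative definite, nor indefinite. The second-order test alone is inconclusive -> degen.
(Indeed, f is constant along the null direction of H through x*, so x* is not a strict local extremum.)

degen


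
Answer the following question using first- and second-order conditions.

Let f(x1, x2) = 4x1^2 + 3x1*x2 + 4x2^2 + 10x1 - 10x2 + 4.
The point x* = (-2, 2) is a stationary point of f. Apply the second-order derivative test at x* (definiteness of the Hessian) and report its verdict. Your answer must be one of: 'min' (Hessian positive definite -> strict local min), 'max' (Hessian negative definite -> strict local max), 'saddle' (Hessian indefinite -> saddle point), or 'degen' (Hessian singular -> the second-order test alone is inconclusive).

Compute the Hessian H = grad^2 f:
  H = [[8, 3], [3, 8]]
Verify stationarity: grad f(x*) = H x* + g = (0, 0).
Eigenvalues of H: 5, 11.
Both eigenvalues > 0, so H is positive definite -> x* is a strict local min.

min
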